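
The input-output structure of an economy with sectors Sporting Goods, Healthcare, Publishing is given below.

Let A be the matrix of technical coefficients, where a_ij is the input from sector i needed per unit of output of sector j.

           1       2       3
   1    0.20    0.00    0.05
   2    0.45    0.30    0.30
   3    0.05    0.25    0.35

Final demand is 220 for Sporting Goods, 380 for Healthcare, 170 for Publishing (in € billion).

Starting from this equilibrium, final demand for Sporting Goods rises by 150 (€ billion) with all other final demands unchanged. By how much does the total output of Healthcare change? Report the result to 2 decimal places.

Δx_2 = 155.50

I − A =
  [   0.80     0.00    -0.05]
  [  -0.45     0.70    -0.30]
  [  -0.05    -0.25     0.65]
Cofactors of I−A, C_ij = (−1)^(i+j)·(minor ij) (rows/columns in the sector order above):
  C_11 = (0.70)(0.65) − (-0.30)(-0.25) = 0.3800
  C_12 = −[(-0.45)(0.65) − (-0.30)(-0.05)] = 0.3075
  C_13 = (-0.45)(-0.25) − (0.70)(-0.05) = 0.1475
  C_21 = −[(0.00)(0.65) − (-0.05)(-0.25)] = 0.0125
  C_22 = (0.80)(0.65) − (-0.05)(-0.05) = 0.5175
  C_23 = −[(0.80)(-0.25) − (0.00)(-0.05)] = 0.2000
  C_31 = (0.00)(-0.30) − (-0.05)(0.70) = 0.0350
  C_32 = −[(0.80)(-0.30) − (-0.05)(-0.45)] = 0.2625
  C_33 = (0.80)(0.70) − (0.00)(-0.45) = 0.5600
det(I−A) = Σ_j (I−A)_1j·C_1j = (0.80)(0.3800) + (0.00)(0.3075) + (-0.05)(0.1475) = 0.296625
adj(I−A) = Cᵀ =
  [ 0.3800   0.0125   0.0350]
  [ 0.3075   0.5175   0.2625]
  [ 0.1475   0.2000   0.5600]
(I − A)⁻¹ = adj(I−A) / det(I−A) ≈
  [   1.2811     0.0421     0.1180]
  [   1.0367     1.7446     0.8850]
  [   0.4973     0.6743     1.8879]
Δx = (I − A)⁻¹ Δd with Δd having +150 in the Sporting Goods component and 0 elsewhere.
So Δx_2 = L_21 · (+150), where L_21 = adj(I−A)_21 / det(I−A) = 0.3075 / 0.296625.
Δx_2 = 0.3075 × (+150) / 0.296625 = 46.125 / 0.296625 ≈ 155.50.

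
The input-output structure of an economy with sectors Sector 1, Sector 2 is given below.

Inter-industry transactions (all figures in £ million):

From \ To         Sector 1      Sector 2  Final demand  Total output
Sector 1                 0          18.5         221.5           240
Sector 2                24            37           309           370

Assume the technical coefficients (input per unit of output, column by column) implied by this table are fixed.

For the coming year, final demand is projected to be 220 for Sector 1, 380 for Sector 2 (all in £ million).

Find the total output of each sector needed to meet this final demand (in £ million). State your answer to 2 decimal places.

x_1 = 242.46, x_2 = 449.16

Technical coefficients a_ij = z_ij / X_j:
  a_11 = 0/240 = 0.00, a_21 = 24/240 = 0.10
  a_12 = 18.5/370 = 0.05, a_22 = 37/370 = 0.10
I − A =
  [   1.00    -0.05]
  [  -0.10     0.90]
det(I−A) = (1.00)(0.90) − (-0.05)(-0.10) = 0.8950
adj(I−A) = [[0.90, 0.05], [0.10, 1.00]]
(I − A)⁻¹ = adj(I−A) / det(I−A) ≈
  [   1.0056     0.0559]
  [   0.1117     1.1173]
x = (I − A)⁻¹ d = adj(I−A)·d / det(I−A), with det(I−A) = 0.8950:
  x_1 = (0.90·220 + 0.05·380) / 0.8950 = 217.00 / 0.8950 ≈ 242.46
  x_2 = (0.10·220 + 1.00·380) / 0.8950 = 402.00 / 0.8950 ≈ 449.16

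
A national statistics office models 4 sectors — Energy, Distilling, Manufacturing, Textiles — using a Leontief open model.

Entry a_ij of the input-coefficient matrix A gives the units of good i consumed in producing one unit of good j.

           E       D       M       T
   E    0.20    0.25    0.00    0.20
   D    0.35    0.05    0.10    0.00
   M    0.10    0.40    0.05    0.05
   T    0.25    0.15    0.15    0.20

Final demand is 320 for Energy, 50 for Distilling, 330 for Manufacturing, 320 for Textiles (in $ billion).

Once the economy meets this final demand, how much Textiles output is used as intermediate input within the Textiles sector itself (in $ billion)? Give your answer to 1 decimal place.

I − A =
  [   0.80    -0.25     0.00    -0.20]
  [  -0.35     0.95    -0.10     0.00]
  [  -0.10    -0.40     0.95    -0.05]
  [  -0.25    -0.15    -0.15     0.80]
Compute the cofactors C_ij = (−1)^(i+j)·(3×3 minor ij) of I−A; the adjugate is their transpose:
adj(I−A) = Cᵀ =
  [ 0.682125   0.228625   0.051500   0.173750]
  [ 0.272625   0.551500   0.069500   0.072500]
  [ 0.202500   0.268125   0.480000   0.080625]
  [ 0.302250   0.225125   0.119125   0.604375]
det(I−A) = Σ_j (I−A)_1j·C_1j = (0.80)(0.682125) + (-0.25)(0.272625) + (0.00)(0.202500) + (-0.20)(0.302250) = 0.41709375
(I − A)⁻¹ = adj(I−A) / det(I−A) ≈
  [   1.6354     0.5481     0.1235     0.4166]
  [   0.6536     1.3222     0.1666     0.1738]
  [   0.4855     0.6428     1.1508     0.1933]
  [   0.7247     0.5397     0.2856     1.4490]
First solve x = (I − A)⁻¹ d = adj(I−A)·d / det(I−A); in particular x_T = (0.302250·320 + 0.225125·50 + 0.119125·330 + 0.604375·320) / 0.41709375 = 340.6875 / 0.41709375 ≈ 816.813.
Intermediate flow from T to T: z_TT = a_TT · x_T = 0.20 × 340.6875 / 0.41709375 = 68.1375 / 0.41709375 ≈ 163.4.

z_TT = 163.4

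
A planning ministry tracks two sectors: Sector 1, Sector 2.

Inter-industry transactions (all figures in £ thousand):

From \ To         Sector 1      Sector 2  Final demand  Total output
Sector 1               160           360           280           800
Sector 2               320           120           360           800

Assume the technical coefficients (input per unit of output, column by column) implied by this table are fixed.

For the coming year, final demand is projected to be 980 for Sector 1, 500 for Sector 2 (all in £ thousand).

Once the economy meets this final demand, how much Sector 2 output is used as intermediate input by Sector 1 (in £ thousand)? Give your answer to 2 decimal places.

Technical coefficients a_ij = z_ij / X_j:
  a_11 = 160/800 = 0.20, a_21 = 320/800 = 0.40
  a_12 = 360/800 = 0.45, a_22 = 120/800 = 0.15
I − A =
  [   0.80    -0.45]
  [  -0.40     0.85]
det(I−A) = (0.80)(0.85) − (-0.45)(-0.40) = 0.5000
adj(I−A) = [[0.85, 0.45], [0.40, 0.80]]
(I − A)⁻¹ = adj(I−A) / det(I−A) ≈
  [   1.7000     0.9000]
  [   0.8000     1.6000]
First solve x = (I − A)⁻¹ d = adj(I−A)·d / det(I−A); in particular x_1 = (0.85·980 + 0.45·500) / 0.5000 = 1058.00 / 0.5000 = 2116.0000.
Intermediate flow from 2 to 1: z_21 = a_21 · x_1 = 0.40 × 1058.00 / 0.5000 = 423.20 / 0.5000 = 846.40.

z_21 = 846.40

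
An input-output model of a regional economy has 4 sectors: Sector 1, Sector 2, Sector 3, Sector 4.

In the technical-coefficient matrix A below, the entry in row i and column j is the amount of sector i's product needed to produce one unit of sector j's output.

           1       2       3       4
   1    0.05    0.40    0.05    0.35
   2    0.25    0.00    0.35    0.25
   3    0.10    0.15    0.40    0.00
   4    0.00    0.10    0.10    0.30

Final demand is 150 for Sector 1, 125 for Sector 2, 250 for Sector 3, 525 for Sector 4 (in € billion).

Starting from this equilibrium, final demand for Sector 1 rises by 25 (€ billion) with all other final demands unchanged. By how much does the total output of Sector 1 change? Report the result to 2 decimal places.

Δx_1 = 32.84

I − A =
  [   0.95    -0.40    -0.05    -0.35]
  [  -0.25     1.00    -0.35    -0.25]
  [  -0.10    -0.15     0.60     0.00]
  [   0.00    -0.10    -0.10     0.70]
Compute the cofactors C_ij = (−1)^(i+j)·(3×3 minor ij) of I−A; the adjugate is their transpose:
adj(I−A) = Cᵀ =
  [ 0.36450   0.19950   0.18900   0.25350]
  [ 0.13200   0.39200   0.27400   0.20600]
  [ 0.09375   0.13125   0.56250   0.09375]
  [ 0.03225   0.07475   0.11950   0.43925]
det(I−A) = Σ_j (I−A)_1j·C_1j = (0.95)(0.36450) + (-0.40)(0.13200) + (-0.05)(0.09375) + (-0.35)(0.03225) = 0.2775
(I − A)⁻¹ = adj(I−A) / det(I−A) ≈
  [   1.3135     0.7189     0.6811     0.9135]
  [   0.4757     1.4126     0.9874     0.7423]
  [   0.3378     0.4730     2.0270     0.3378]
  [   0.1162     0.2694     0.4306     1.5829]
Δx = (I − A)⁻¹ Δd with Δd having +25 in the Sector 1 component and 0 elsewhere.
So Δx_1 = L_11 · (+25), where L_11 = adj(I−A)_11 / det(I−A) = 0.36450 / 0.2775.
Δx_1 = 0.36450 × (+25) / 0.2775 = 9.1125 / 0.2775 ≈ 32.84.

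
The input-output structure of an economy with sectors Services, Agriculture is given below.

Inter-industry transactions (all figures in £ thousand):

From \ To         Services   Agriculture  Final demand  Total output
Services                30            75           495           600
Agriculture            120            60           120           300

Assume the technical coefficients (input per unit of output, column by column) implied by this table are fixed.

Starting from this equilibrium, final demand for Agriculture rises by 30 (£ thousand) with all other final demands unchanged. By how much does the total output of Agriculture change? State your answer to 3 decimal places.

Technical coefficients a_ij = z_ij / X_j:
  a_SS = 30/600 = 0.05, a_AS = 120/600 = 0.20
  a_SA = 75/300 = 0.25, a_AA = 60/300 = 0.20
I − A =
  [   0.95    -0.25]
  [  -0.20     0.80]
det(I−A) = (0.95)(0.80) − (-0.25)(-0.20) = 0.7100
adj(I−A) = [[0.80, 0.25], [0.20, 0.95]]
(I − A)⁻¹ = adj(I−A) / det(I−A) ≈
  [   1.1268     0.3521]
  [   0.2817     1.3380]
Δx = (I − A)⁻¹ Δd with Δd having +30 in the Agriculture component and 0 elsewhere.
So Δx_A = L_AA · (+30), where L_AA = adj(I−A)_AA / det(I−A) = 0.95 / 0.7100.
Δx_A = 0.95 × (+30) / 0.7100 = 28.50 / 0.7100 ≈ 40.141.

Δx_A = 40.141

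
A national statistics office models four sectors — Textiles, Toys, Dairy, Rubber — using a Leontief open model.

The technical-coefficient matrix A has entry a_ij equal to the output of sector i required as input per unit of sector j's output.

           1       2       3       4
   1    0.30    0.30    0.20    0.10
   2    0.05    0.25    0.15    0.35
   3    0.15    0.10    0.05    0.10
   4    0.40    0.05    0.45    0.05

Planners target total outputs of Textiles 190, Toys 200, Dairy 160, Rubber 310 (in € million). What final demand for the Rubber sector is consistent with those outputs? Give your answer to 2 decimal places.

d_4 = 136.50

I − A =
  [   0.70    -0.30    -0.20    -0.10]
  [  -0.05     0.75    -0.15    -0.35]
  [  -0.15    -0.10     0.95    -0.10]
  [  -0.40    -0.05    -0.45     0.95]
d = (I − A) x:
  d_1 = (+0.70)·190 + (-0.30)·200 + (-0.20)·160 + (-0.10)·310 = 10.00
  d_2 = (-0.05)·190 + (+0.75)·200 + (-0.15)·160 + (-0.35)·310 = 8.00
  d_3 = (-0.15)·190 + (-0.10)·200 + (+0.95)·160 + (-0.10)·310 = 72.50
  d_4 = (-0.40)·190 + (-0.05)·200 + (-0.45)·160 + (+0.95)·310 = 136.50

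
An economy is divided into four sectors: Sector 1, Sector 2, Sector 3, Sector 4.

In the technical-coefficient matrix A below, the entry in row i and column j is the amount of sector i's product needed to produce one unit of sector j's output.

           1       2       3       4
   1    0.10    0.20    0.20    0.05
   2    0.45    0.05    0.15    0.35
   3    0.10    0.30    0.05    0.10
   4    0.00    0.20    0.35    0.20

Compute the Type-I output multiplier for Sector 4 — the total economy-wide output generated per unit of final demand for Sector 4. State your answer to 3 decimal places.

I − A =
  [   0.90    -0.20    -0.20    -0.05]
  [  -0.45     0.95    -0.15    -0.35]
  [  -0.10    -0.30     0.95    -0.10]
  [   0.00    -0.20    -0.35     0.80]
Compute the cofactors C_ij = (−1)^(i+j)·(3×3 minor ij) of I−A; the adjugate is their transpose:
adj(I−A) = Cᵀ =
  [ 0.546500   0.211750   0.204625   0.152375]
  [ 0.350500   0.634750   0.298125   0.336875]
  [ 0.186000   0.251000   0.544500   0.189500]
  [ 0.169000   0.268500   0.312750   0.637250]
det(I−A) = Σ_j (I−A)_1j·C_1j = (0.90)(0.546500) + (-0.20)(0.350500) + (-0.20)(0.186000) + (-0.05)(0.169000) = 0.3761
(I − A)⁻¹ = adj(I−A) / det(I−A) ≈
  [   1.4531     0.5630     0.5441     0.4051]
  [   0.9319     1.6877     0.7927     0.8957]
  [   0.4945     0.6674     1.4478     0.5039]
  [   0.4493     0.7139     0.8316     1.6944]
The output multiplier for sector j is the column-j sum of the Leontief inverse (I − A)⁻¹ = adj(I−A) / det(I−A).
Column 4 of adj(I−A): (0.152375, 0.336875, 0.189500, 0.637250); det(I−A) = 0.3761.
m_4 = (0.152375 + 0.336875 + 0.189500 + 0.637250) / 0.3761 = 1.316 / 0.3761 ≈ 3.499.

m_4 = 3.499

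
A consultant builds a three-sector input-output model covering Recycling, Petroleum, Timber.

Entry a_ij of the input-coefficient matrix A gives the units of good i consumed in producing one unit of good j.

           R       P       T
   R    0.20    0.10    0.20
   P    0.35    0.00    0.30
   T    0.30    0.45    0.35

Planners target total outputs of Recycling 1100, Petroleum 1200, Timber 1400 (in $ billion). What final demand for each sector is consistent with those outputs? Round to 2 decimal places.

I − A =
  [   0.80    -0.10    -0.20]
  [  -0.35     1.00    -0.30]
  [  -0.30    -0.45     0.65]
d = (I − A) x:
  d_R = (+0.80)·1100 + (-0.10)·1200 + (-0.20)·1400 = 480.00
  d_P = (-0.35)·1100 + (+1.00)·1200 + (-0.30)·1400 = 395.00
  d_T = (-0.30)·1100 + (-0.45)·1200 + (+0.65)·1400 = 40.00

d_R = 480.00, d_P = 395.00, d_T = 40.00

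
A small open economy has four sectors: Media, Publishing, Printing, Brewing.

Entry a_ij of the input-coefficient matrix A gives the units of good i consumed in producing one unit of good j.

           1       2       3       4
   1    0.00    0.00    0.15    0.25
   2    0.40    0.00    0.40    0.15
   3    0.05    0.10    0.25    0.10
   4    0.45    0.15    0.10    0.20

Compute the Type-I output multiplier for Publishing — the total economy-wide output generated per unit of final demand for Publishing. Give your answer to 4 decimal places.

m_2 = 1.7854

I − A =
  [   1.00     0.00    -0.15    -0.25]
  [  -0.40     1.00    -0.40    -0.15]
  [  -0.05    -0.10     0.75    -0.10]
  [  -0.45    -0.15    -0.10     0.80]
Compute the cofactors C_ij = (−1)^(i+j)·(3×3 minor ij) of I−A; the adjugate is their transpose:
adj(I−A) = Cᵀ =
  [ 0.533625   0.044875   0.156625   0.194750]
  [ 0.321375   0.491625   0.358125   0.237375]
  [ 0.128625   0.085625   0.650000   0.137500]
  [ 0.376500   0.128125   0.236500   0.696500]
det(I−A) = Σ_j (I−A)_1j·C_1j = (1.00)(0.533625) + (0.00)(0.321375) + (-0.15)(0.128625) + (-0.25)(0.376500) = 0.42020625
(I − A)⁻¹ = adj(I−A) / det(I−A) ≈
  [   1.26991     0.10679     0.37273     0.46346]
  [   0.76480     1.16996     0.85226     0.56490]
  [   0.30610     0.20377     1.54686     0.32722]
  [   0.89599     0.30491     0.56282     1.65752]
The output multiplier for sector j is the column-j sum of the Leontief inverse (I − A)⁻¹ = adj(I−A) / det(I−A).
Column 2 of adj(I−A): (0.044875, 0.491625, 0.085625, 0.128125); det(I−A) = 0.42020625.
m_2 = (0.044875 + 0.491625 + 0.085625 + 0.128125) / 0.42020625 = 0.75025 / 0.42020625 ≈ 1.7854.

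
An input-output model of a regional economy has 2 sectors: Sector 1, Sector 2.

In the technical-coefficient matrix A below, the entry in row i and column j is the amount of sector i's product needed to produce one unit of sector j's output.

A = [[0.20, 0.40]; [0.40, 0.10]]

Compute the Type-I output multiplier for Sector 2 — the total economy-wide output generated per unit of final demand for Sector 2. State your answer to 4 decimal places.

m_2 = 2.1429

I − A =
  [   0.80    -0.40]
  [  -0.40     0.90]
det(I−A) = (0.80)(0.90) − (-0.40)(-0.40) = 0.5600
adj(I−A) = [[0.90, 0.40], [0.40, 0.80]]
(I − A)⁻¹ = adj(I−A) / det(I−A) ≈
  [   1.60714     0.71429]
  [   0.71429     1.42857]
The output multiplier for sector j is the column-j sum of the Leontief inverse (I − A)⁻¹ = adj(I−A) / det(I−A).
Column 2 of adj(I−A): (0.40, 0.80); det(I−A) = 0.5600.
m_2 = (0.40 + 0.80) / 0.5600 = 1.20 / 0.5600 ≈ 2.1429.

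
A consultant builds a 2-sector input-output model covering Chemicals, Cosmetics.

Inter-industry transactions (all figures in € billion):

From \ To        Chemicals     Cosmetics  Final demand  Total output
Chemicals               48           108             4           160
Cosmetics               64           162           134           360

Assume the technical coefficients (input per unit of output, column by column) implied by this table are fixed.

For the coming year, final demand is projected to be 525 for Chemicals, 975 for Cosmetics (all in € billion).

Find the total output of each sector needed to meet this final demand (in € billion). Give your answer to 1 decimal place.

Technical coefficients a_ij = z_ij / X_j:
  a_11 = 48/160 = 0.30, a_21 = 64/160 = 0.40
  a_12 = 108/360 = 0.30, a_22 = 162/360 = 0.45
I − A =
  [   0.70    -0.30]
  [  -0.40     0.55]
det(I−A) = (0.70)(0.55) − (-0.30)(-0.40) = 0.2650
adj(I−A) = [[0.55, 0.30], [0.40, 0.70]]
(I − A)⁻¹ = adj(I−A) / det(I−A) ≈
  [   2.0755     1.1321]
  [   1.5094     2.6415]
x = (I − A)⁻¹ d = adj(I−A)·d / det(I−A), with det(I−A) = 0.2650:
  x_1 = (0.55·525 + 0.30·975) / 0.2650 = 581.25 / 0.2650 ≈ 2193.4
  x_2 = (0.40·525 + 0.70·975) / 0.2650 = 892.50 / 0.2650 ≈ 3367.9

x_1 = 2193.4, x_2 = 3367.9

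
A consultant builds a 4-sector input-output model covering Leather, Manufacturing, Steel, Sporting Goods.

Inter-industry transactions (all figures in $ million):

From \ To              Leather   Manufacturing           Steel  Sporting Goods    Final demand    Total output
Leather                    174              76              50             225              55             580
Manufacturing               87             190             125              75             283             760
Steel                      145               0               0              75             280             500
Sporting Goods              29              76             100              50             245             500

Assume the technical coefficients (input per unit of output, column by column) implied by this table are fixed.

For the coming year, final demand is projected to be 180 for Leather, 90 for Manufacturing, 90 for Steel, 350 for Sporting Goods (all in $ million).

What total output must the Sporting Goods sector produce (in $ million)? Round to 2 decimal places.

Technical coefficients a_ij = z_ij / X_j:
  a_11 = 174/580 = 0.30, a_21 = 87/580 = 0.15, a_31 = 145/580 = 0.25, a_41 = 29/580 = 0.05
  a_12 = 76/760 = 0.10, a_22 = 190/760 = 0.25, a_32 = 0/760 = 0.00, a_42 = 76/760 = 0.10
  a_13 = 50/500 = 0.10, a_23 = 125/500 = 0.25, a_33 = 0/500 = 0.00, a_43 = 100/500 = 0.20
  a_14 = 225/500 = 0.45, a_24 = 75/500 = 0.15, a_34 = 75/500 = 0.15, a_44 = 50/500 = 0.10
I − A =
  [   0.70    -0.10    -0.10    -0.45]
  [  -0.15     0.75    -0.25    -0.15]
  [  -0.25     0.00     1.00    -0.15]
  [  -0.05    -0.10    -0.20     0.90]
Compute the cofactors C_ij = (−1)^(i+j)·(3×3 minor ij) of I−A; the adjugate is their transpose:
adj(I−A) = Cᵀ =
  [ 0.633750   0.133500   0.170250   0.367500]
  [ 0.203625   0.540750   0.200625   0.225375]
  [ 0.172875   0.045000   0.424125   0.164625]
  [ 0.096250   0.077500   0.126000   0.485000]
det(I−A) = Σ_j (I−A)_1j·C_1j = (0.70)(0.633750) + (-0.10)(0.203625) + (-0.10)(0.172875) + (-0.45)(0.096250) = 0.3626625
(I − A)⁻¹ = adj(I−A) / det(I−A) ≈
  [   1.7475     0.3681     0.4694     1.0133]
  [   0.5615     1.4911     0.5532     0.6214]
  [   0.4767     0.1241     1.1695     0.4539]
  [   0.2654     0.2137     0.3474     1.3373]
x = (I − A)⁻¹ d = adj(I−A)·d / det(I−A), with det(I−A) = 0.3626625:
  x_1 = (0.633750·180 + 0.133500·90 + 0.170250·90 + 0.367500·350) / 0.3626625 = 270.0375 / 0.3626625 ≈ 744.60
  x_2 = (0.203625·180 + 0.540750·90 + 0.200625·90 + 0.225375·350) / 0.3626625 = 182.2575 / 0.3626625 ≈ 502.55
  x_3 = (0.172875·180 + 0.045000·90 + 0.424125·90 + 0.164625·350) / 0.3626625 = 130.9575 / 0.3626625 ≈ 361.10
  x_4 = (0.096250·180 + 0.077500·90 + 0.126000·90 + 0.485000·350) / 0.3626625 = 205.39 / 0.3626625 ≈ 566.34

x_4 = 566.34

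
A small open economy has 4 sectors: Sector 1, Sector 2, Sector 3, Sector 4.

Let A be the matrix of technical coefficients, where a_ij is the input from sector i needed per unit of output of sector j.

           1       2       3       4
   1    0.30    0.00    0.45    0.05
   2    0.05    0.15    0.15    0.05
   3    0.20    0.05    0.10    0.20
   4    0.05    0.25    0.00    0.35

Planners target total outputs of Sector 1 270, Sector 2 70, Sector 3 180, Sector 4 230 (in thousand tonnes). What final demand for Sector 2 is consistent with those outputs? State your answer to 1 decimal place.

d_2 = 7.5

I − A =
  [   0.70     0.00    -0.45    -0.05]
  [  -0.05     0.85    -0.15    -0.05]
  [  -0.20    -0.05     0.90    -0.20]
  [  -0.05    -0.25     0.00     0.65]
d = (I − A) x:
  d_1 = (+0.70)·270 + (+0.00)·70 + (-0.45)·180 + (-0.05)·230 = 96.5
  d_2 = (-0.05)·270 + (+0.85)·70 + (-0.15)·180 + (-0.05)·230 = 7.5
  d_3 = (-0.20)·270 + (-0.05)·70 + (+0.90)·180 + (-0.20)·230 = 58.5
  d_4 = (-0.05)·270 + (-0.25)·70 + (+0.00)·180 + (+0.65)·230 = 118.5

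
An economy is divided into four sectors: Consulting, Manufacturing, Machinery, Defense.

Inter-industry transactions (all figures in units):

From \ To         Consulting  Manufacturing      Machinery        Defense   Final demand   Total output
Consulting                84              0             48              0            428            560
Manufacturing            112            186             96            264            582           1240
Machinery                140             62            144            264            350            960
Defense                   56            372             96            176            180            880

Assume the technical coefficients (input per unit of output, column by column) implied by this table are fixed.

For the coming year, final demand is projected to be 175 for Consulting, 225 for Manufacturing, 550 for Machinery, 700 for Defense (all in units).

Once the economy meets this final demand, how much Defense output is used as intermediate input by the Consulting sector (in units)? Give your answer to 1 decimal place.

z_41 = 28.2

Technical coefficients a_ij = z_ij / X_j:
  a_11 = 84/560 = 0.15, a_21 = 112/560 = 0.20, a_31 = 140/560 = 0.25, a_41 = 56/560 = 0.10
  a_12 = 0/1240 = 0.00, a_22 = 186/1240 = 0.15, a_32 = 62/1240 = 0.05, a_42 = 372/1240 = 0.30
  a_13 = 48/960 = 0.05, a_23 = 96/960 = 0.10, a_33 = 144/960 = 0.15, a_43 = 96/960 = 0.10
  a_14 = 0/880 = 0.00, a_24 = 264/880 = 0.30, a_34 = 264/880 = 0.30, a_44 = 176/880 = 0.20
I − A =
  [   0.85     0.00    -0.05     0.00]
  [  -0.20     0.85    -0.10    -0.30]
  [  -0.25    -0.05     0.85    -0.30]
  [  -0.10    -0.30    -0.10     0.80]
Compute the cofactors C_ij = (−1)^(i+j)·(3×3 minor ij) of I−A; the adjugate is their transpose:
adj(I−A) = Cᵀ =
  [ 0.46150   0.00650   0.02950   0.01350]
  [ 0.18600   0.54100   0.10300   0.24150]
  [ 0.20050   0.11050   0.50150   0.22950]
  [ 0.15250   0.21750   0.10500   0.59875]
det(I−A) = Σ_j (I−A)_1j·C_1j = (0.85)(0.46150) + (0.00)(0.18600) + (-0.05)(0.20050) + (0.00)(0.15250) = 0.38225
(I − A)⁻¹ = adj(I−A) / det(I−A) ≈
  [   1.2073     0.0170     0.0772     0.0353]
  [   0.4866     1.4153     0.2695     0.6318]
  [   0.5245     0.2891     1.3120     0.6004]
  [   0.3990     0.5690     0.2747     1.5664]
First solve x = (I − A)⁻¹ d = adj(I−A)·d / det(I−A); in particular x_1 = (0.46150·175 + 0.00650·225 + 0.02950·550 + 0.01350·700) / 0.38225 = 107.90 / 0.38225 ≈ 282.276.
Intermediate flow from 4 to 1: z_41 = a_41 · x_1 = 0.10 × 107.90 / 0.38225 = 10.79 / 0.38225 ≈ 28.2.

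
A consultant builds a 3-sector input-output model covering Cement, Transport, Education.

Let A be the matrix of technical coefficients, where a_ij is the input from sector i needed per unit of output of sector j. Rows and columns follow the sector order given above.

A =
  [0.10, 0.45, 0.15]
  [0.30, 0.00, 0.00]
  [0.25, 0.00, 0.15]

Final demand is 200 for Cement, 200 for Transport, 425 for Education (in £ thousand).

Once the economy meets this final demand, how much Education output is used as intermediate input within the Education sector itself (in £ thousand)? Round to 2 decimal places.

z_33 = 97.34

I − A =
  [   0.90    -0.45    -0.15]
  [  -0.30     1.00     0.00]
  [  -0.25     0.00     0.85]
Cofactors of I−A, C_ij = (−1)^(i+j)·(minor ij) (rows/columns in the sector order above):
  C_11 = (1.00)(0.85) − (0.00)(0.00) = 0.8500
  C_12 = −[(-0.30)(0.85) − (0.00)(-0.25)] = 0.2550
  C_13 = (-0.30)(0.00) − (1.00)(-0.25) = 0.2500
  C_21 = −[(-0.45)(0.85) − (-0.15)(0.00)] = 0.3825
  C_22 = (0.90)(0.85) − (-0.15)(-0.25) = 0.7275
  C_23 = −[(0.90)(0.00) − (-0.45)(-0.25)] = 0.1125
  C_31 = (-0.45)(0.00) − (-0.15)(1.00) = 0.1500
  C_32 = −[(0.90)(0.00) − (-0.15)(-0.30)] = 0.0450
  C_33 = (0.90)(1.00) − (-0.45)(-0.30) = 0.7650
det(I−A) = Σ_j (I−A)_1j·C_1j = (0.90)(0.8500) + (-0.45)(0.2550) + (-0.15)(0.2500) = 0.61275
adj(I−A) = Cᵀ =
  [ 0.8500   0.3825   0.1500]
  [ 0.2550   0.7275   0.0450]
  [ 0.2500   0.1125   0.7650]
(I − A)⁻¹ = adj(I−A) / det(I−A) ≈
  [   1.3872     0.6242     0.2448]
  [   0.4162     1.1873     0.0734]
  [   0.4080     0.1836     1.2485]
First solve x = (I − A)⁻¹ d = adj(I−A)·d / det(I−A); in particular x_3 = (0.2500·200 + 0.1125·200 + 0.7650·425) / 0.61275 = 397.625 / 0.61275 ≈ 648.9188.
Intermediate flow from 3 to 3: z_33 = a_33 · x_3 = 0.15 × 397.625 / 0.61275 = 59.64375 / 0.61275 ≈ 97.34.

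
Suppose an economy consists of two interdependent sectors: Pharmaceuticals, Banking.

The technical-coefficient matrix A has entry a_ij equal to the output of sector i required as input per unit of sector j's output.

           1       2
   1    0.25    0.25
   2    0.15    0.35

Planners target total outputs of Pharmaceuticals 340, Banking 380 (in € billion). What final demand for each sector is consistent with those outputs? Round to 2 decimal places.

I − A =
  [   0.75    -0.25]
  [  -0.15     0.65]
d = (I − A) x:
  d_1 = (+0.75)·340 + (-0.25)·380 = 160.00
  d_2 = (-0.15)·340 + (+0.65)·380 = 196.00

d_1 = 160.00, d_2 = 196.00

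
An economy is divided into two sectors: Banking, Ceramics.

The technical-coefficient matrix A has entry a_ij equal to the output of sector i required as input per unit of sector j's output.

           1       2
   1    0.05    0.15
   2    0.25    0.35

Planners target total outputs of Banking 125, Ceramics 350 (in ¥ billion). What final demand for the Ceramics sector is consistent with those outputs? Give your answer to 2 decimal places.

d_2 = 196.25

I − A =
  [   0.95    -0.15]
  [  -0.25     0.65]
d = (I − A) x:
  d_1 = (+0.95)·125 + (-0.15)·350 = 66.25
  d_2 = (-0.25)·125 + (+0.65)·350 = 196.25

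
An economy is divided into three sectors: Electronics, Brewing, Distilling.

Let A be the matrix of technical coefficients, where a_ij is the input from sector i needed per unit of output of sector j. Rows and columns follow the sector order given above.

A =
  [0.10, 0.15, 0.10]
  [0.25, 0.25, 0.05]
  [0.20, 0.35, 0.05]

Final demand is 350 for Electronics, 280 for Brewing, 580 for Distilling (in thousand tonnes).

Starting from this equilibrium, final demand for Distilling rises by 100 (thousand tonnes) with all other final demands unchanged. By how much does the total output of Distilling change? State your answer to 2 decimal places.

Δx_D = 112.91

I − A =
  [   0.90    -0.15    -0.10]
  [  -0.25     0.75    -0.05]
  [  -0.20    -0.35     0.95]
Cofactors of I−A, C_ij = (−1)^(i+j)·(minor ij) (rows/columns in the sector order above):
  C_11 = (0.75)(0.95) − (-0.05)(-0.35) = 0.6950
  C_12 = −[(-0.25)(0.95) − (-0.05)(-0.20)] = 0.2475
  C_13 = (-0.25)(-0.35) − (0.75)(-0.20) = 0.2375
  C_21 = −[(-0.15)(0.95) − (-0.10)(-0.35)] = 0.1775
  C_22 = (0.90)(0.95) − (-0.10)(-0.20) = 0.8350
  C_23 = −[(0.90)(-0.35) − (-0.15)(-0.20)] = 0.3450
  C_31 = (-0.15)(-0.05) − (-0.10)(0.75) = 0.0825
  C_32 = −[(0.90)(-0.05) − (-0.10)(-0.25)] = 0.0700
  C_33 = (0.90)(0.75) − (-0.15)(-0.25) = 0.6375
det(I−A) = Σ_j (I−A)_1j·C_1j = (0.90)(0.6950) + (-0.15)(0.2475) + (-0.10)(0.2375) = 0.564625
adj(I−A) = Cᵀ =
  [ 0.6950   0.1775   0.0825]
  [ 0.2475   0.8350   0.0700]
  [ 0.2375   0.3450   0.6375]
(I − A)⁻¹ = adj(I−A) / det(I−A) ≈
  [   1.2309     0.3144     0.1461]
  [   0.4383     1.4789     0.1240]
  [   0.4206     0.6110     1.1291]
Δx = (I − A)⁻¹ Δd with Δd having +100 in the Distilling component and 0 elsewhere.
So Δx_D = L_DD · (+100), where L_DD = adj(I−A)_DD / det(I−A) = 0.6375 / 0.564625.
Δx_D = 0.6375 × (+100) / 0.564625 = 63.75 / 0.564625 ≈ 112.91.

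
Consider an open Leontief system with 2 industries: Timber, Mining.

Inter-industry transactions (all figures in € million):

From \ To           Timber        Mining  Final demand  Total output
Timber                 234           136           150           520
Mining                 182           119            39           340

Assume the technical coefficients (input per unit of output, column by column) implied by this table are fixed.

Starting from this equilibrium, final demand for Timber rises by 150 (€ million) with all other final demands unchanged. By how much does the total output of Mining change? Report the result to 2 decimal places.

Δx_2 = 241.38

Technical coefficients a_ij = z_ij / X_j:
  a_11 = 234/520 = 0.45, a_21 = 182/520 = 0.35
  a_12 = 136/340 = 0.40, a_22 = 119/340 = 0.35
I − A =
  [   0.55    -0.40]
  [  -0.35     0.65]
det(I−A) = (0.55)(0.65) − (-0.40)(-0.35) = 0.2175
adj(I−A) = [[0.65, 0.40], [0.35, 0.55]]
(I − A)⁻¹ = adj(I−A) / det(I−A) ≈
  [   2.9885     1.8391]
  [   1.6092     2.5287]
Δx = (I − A)⁻¹ Δd with Δd having +150 in the Timber component and 0 elsewhere.
So Δx_2 = L_21 · (+150), where L_21 = adj(I−A)_21 / det(I−A) = 0.35 / 0.2175.
Δx_2 = 0.35 × (+150) / 0.2175 = 52.50 / 0.2175 ≈ 241.38.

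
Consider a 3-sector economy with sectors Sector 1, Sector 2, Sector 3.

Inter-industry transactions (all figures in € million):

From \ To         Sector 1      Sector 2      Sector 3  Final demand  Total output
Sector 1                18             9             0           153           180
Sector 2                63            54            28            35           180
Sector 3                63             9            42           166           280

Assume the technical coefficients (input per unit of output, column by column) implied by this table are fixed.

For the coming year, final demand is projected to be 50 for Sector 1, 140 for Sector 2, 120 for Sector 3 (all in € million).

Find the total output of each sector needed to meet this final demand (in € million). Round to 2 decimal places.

Technical coefficients a_ij = z_ij / X_j:
  a_11 = 18/180 = 0.10, a_21 = 63/180 = 0.35, a_31 = 63/180 = 0.35
  a_12 = 9/180 = 0.05, a_22 = 54/180 = 0.30, a_32 = 9/180 = 0.05
  a_13 = 0/280 = 0.00, a_23 = 28/280 = 0.10, a_33 = 42/280 = 0.15
I − A =
  [   0.90    -0.05     0.00]
  [  -0.35     0.70    -0.10]
  [  -0.35    -0.05     0.85]
Cofactors of I−A, C_ij = (−1)^(i+j)·(minor ij) (rows/columns in the sector order above):
  C_11 = (0.70)(0.85) − (-0.10)(-0.05) = 0.5900
  C_12 = −[(-0.35)(0.85) − (-0.10)(-0.35)] = 0.3325
  C_13 = (-0.35)(-0.05) − (0.70)(-0.35) = 0.2625
  C_21 = −[(-0.05)(0.85) − (0.00)(-0.05)] = 0.0425
  C_22 = (0.90)(0.85) − (0.00)(-0.35) = 0.7650
  C_23 = −[(0.90)(-0.05) − (-0.05)(-0.35)] = 0.0625
  C_31 = (-0.05)(-0.10) − (0.00)(0.70) = 0.0050
  C_32 = −[(0.90)(-0.10) − (0.00)(-0.35)] = 0.0900
  C_33 = (0.90)(0.70) − (-0.05)(-0.35) = 0.6125
det(I−A) = Σ_j (I−A)_1j·C_1j = (0.90)(0.5900) + (-0.05)(0.3325) + (0.00)(0.2625) = 0.514375
adj(I−A) = Cᵀ =
  [ 0.5900   0.0425   0.0050]
  [ 0.3325   0.7650   0.0900]
  [ 0.2625   0.0625   0.6125]
(I − A)⁻¹ = adj(I−A) / det(I−A) ≈
  [   1.1470     0.0826     0.0097]
  [   0.6464     1.4872     0.1750]
  [   0.5103     0.1215     1.1908]
x = (I − A)⁻¹ d = adj(I−A)·d / det(I−A), with det(I−A) = 0.514375:
  x_1 = (0.5900·50 + 0.0425·140 + 0.0050·120) / 0.514375 = 36.05 / 0.514375 ≈ 70.09
  x_2 = (0.3325·50 + 0.7650·140 + 0.0900·120) / 0.514375 = 134.525 / 0.514375 ≈ 261.53
  x_3 = (0.2625·50 + 0.0625·140 + 0.6125·120) / 0.514375 = 95.375 / 0.514375 ≈ 185.42

x_1 = 70.09, x_2 = 261.53, x_3 = 185.42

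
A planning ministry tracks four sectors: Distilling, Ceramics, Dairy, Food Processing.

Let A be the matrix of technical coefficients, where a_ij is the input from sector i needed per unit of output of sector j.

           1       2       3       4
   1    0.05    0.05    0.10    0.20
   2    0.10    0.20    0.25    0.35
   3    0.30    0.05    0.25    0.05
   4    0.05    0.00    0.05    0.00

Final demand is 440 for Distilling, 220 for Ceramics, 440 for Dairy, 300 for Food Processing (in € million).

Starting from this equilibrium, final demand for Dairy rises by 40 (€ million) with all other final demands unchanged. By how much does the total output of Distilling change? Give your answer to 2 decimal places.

Δx_1 = 7.89

I − A =
  [   0.95    -0.05    -0.10    -0.20]
  [  -0.10     0.80    -0.25    -0.35]
  [  -0.30    -0.05     0.75    -0.05]
  [  -0.05     0.00    -0.05     1.00]
Compute the cofactors C_ij = (−1)^(i+j)·(3×3 minor ij) of I−A; the adjugate is their transpose:
adj(I−A) = Cᵀ =
  [ 0.584625   0.042875   0.101375   0.137000]
  [ 0.168750   0.669375   0.264375   0.281250]
  [ 0.247875   0.062125   0.746125   0.108625]
  [ 0.041625   0.005250   0.042375   0.526125]
det(I−A) = Σ_j (I−A)_1j·C_1j = (0.95)(0.584625) + (-0.05)(0.168750) + (-0.10)(0.247875) + (-0.20)(0.041625) = 0.51384375
(I − A)⁻¹ = adj(I−A) / det(I−A) ≈
  [   1.1377     0.0834     0.1973     0.2666]
  [   0.3284     1.3027     0.5145     0.5473]
  [   0.4824     0.1209     1.4520     0.2114]
  [   0.0810     0.0102     0.0825     1.0239]
Δx = (I − A)⁻¹ Δd with Δd having +40 in the Dairy component and 0 elsewhere.
So Δx_1 = L_13 · (+40), where L_13 = adj(I−A)_13 / det(I−A) = 0.101375 / 0.51384375.
Δx_1 = 0.101375 × (+40) / 0.51384375 = 4.055 / 0.51384375 ≈ 7.89.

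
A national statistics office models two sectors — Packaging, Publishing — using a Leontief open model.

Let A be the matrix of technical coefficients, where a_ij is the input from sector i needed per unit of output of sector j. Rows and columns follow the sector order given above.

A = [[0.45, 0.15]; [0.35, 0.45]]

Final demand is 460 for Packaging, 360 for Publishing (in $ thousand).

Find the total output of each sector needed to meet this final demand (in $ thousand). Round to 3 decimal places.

x_1 = 1228.000, x_2 = 1436.000

I − A =
  [   0.55    -0.15]
  [  -0.35     0.55]
det(I−A) = (0.55)(0.55) − (-0.15)(-0.35) = 0.2500
adj(I−A) = [[0.55, 0.15], [0.35, 0.55]]
(I − A)⁻¹ = adj(I−A) / det(I−A) ≈
  [   2.2000     0.6000]
  [   1.4000     2.2000]
x = (I − A)⁻¹ d = adj(I−A)·d / det(I−A), with det(I−A) = 0.2500:
  x_1 = (0.55·460 + 0.15·360) / 0.2500 = 307.00 / 0.2500 = 1228.000
  x_2 = (0.35·460 + 0.55·360) / 0.2500 = 359.00 / 0.2500 = 1436.000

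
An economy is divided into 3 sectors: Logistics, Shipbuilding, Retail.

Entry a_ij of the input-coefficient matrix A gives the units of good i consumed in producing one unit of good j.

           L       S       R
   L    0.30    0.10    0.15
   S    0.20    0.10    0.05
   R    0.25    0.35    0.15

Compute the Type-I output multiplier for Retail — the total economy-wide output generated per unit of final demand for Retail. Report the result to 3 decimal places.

m_R = 1.769

I − A =
  [   0.70    -0.10    -0.15]
  [  -0.20     0.90    -0.05]
  [  -0.25    -0.35     0.85]
Cofactors of I−A, C_ij = (−1)^(i+j)·(minor ij) (rows/columns in the sector order above):
  C_11 = (0.90)(0.85) − (-0.05)(-0.35) = 0.7475
  C_12 = −[(-0.20)(0.85) − (-0.05)(-0.25)] = 0.1825
  C_13 = (-0.20)(-0.35) − (0.90)(-0.25) = 0.2950
  C_21 = −[(-0.10)(0.85) − (-0.15)(-0.35)] = 0.1375
  C_22 = (0.70)(0.85) − (-0.15)(-0.25) = 0.5575
  C_23 = −[(0.70)(-0.35) − (-0.10)(-0.25)] = 0.2700
  C_31 = (-0.10)(-0.05) − (-0.15)(0.90) = 0.1400
  C_32 = −[(0.70)(-0.05) − (-0.15)(-0.20)] = 0.0650
  C_33 = (0.70)(0.90) − (-0.10)(-0.20) = 0.6100
det(I−A) = Σ_j (I−A)_1j·C_1j = (0.70)(0.7475) + (-0.10)(0.1825) + (-0.15)(0.2950) = 0.46075
adj(I−A) = Cᵀ =
  [ 0.7475   0.1375   0.1400]
  [ 0.1825   0.5575   0.0650]
  [ 0.2950   0.2700   0.6100]
(I − A)⁻¹ = adj(I−A) / det(I−A) ≈
  [   1.6224     0.2984     0.3039]
  [   0.3961     1.2100     0.1411]
  [   0.6403     0.5860     1.3239]
The output multiplier for sector j is the column-j sum of the Leontief inverse (I − A)⁻¹ = adj(I−A) / det(I−A).
Column R of adj(I−A): (0.1400, 0.0650, 0.6100); det(I−A) = 0.46075.
m_R = (0.1400 + 0.0650 + 0.6100) / 0.46075 = 0.815 / 0.46075 ≈ 1.769.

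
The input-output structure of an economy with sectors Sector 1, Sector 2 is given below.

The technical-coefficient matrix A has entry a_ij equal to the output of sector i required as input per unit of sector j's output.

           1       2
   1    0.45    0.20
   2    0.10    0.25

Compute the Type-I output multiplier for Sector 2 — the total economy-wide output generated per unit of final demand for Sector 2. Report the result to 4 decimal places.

m_2 = 1.9108

I − A =
  [   0.55    -0.20]
  [  -0.10     0.75]
det(I−A) = (0.55)(0.75) − (-0.20)(-0.10) = 0.3925
adj(I−A) = [[0.75, 0.20], [0.10, 0.55]]
(I − A)⁻¹ = adj(I−A) / det(I−A) ≈
  [   1.91083     0.50955]
  [   0.25478     1.40127]
The output multiplier for sector j is the column-j sum of the Leontief inverse (I − A)⁻¹ = adj(I−A) / det(I−A).
Column 2 of adj(I−A): (0.20, 0.55); det(I−A) = 0.3925.
m_2 = (0.20 + 0.55) / 0.3925 = 0.75 / 0.3925 ≈ 1.9108.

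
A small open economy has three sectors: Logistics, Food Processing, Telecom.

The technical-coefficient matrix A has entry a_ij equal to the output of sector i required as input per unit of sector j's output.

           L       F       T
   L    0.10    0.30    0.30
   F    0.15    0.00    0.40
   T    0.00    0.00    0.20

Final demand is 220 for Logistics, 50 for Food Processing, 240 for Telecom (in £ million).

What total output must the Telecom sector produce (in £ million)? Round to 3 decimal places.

I − A =
  [   0.90    -0.30    -0.30]
  [  -0.15     1.00    -0.40]
  [   0.00     0.00     0.80]
Cofactors of I−A, C_ij = (−1)^(i+j)·(minor ij) (rows/columns in the sector order above):
  C_11 = (1.00)(0.80) − (-0.40)(0.00) = 0.8000
  C_12 = −[(-0.15)(0.80) − (-0.40)(0.00)] = 0.1200
  C_13 = (-0.15)(0.00) − (1.00)(0.00) = 0.0000
  C_21 = −[(-0.30)(0.80) − (-0.30)(0.00)] = 0.2400
  C_22 = (0.90)(0.80) − (-0.30)(0.00) = 0.7200
  C_23 = −[(0.90)(0.00) − (-0.30)(0.00)] = 0.0000
  C_31 = (-0.30)(-0.40) − (-0.30)(1.00) = 0.4200
  C_32 = −[(0.90)(-0.40) − (-0.30)(-0.15)] = 0.4050
  C_33 = (0.90)(1.00) − (-0.30)(-0.15) = 0.8550
det(I−A) = Σ_j (I−A)_1j·C_1j = (0.90)(0.8000) + (-0.30)(0.1200) + (-0.30)(0.0000) = 0.6840
adj(I−A) = Cᵀ =
  [ 0.8000   0.2400   0.4200]
  [ 0.1200   0.7200   0.4050]
  [ 0.0000   0.0000   0.8550]
(I − A)⁻¹ = adj(I−A) / det(I−A) ≈
  [   1.1696     0.3509     0.6140]
  [   0.1754     1.0526     0.5921]
  [   0.0000     0.0000     1.2500]
x = (I − A)⁻¹ d = adj(I−A)·d / det(I−A), with det(I−A) = 0.6840:
  x_L = (0.8000·220 + 0.2400·50 + 0.4200·240) / 0.6840 = 288.80 / 0.6840 ≈ 422.222
  x_F = (0.1200·220 + 0.7200·50 + 0.4050·240) / 0.6840 = 159.60 / 0.6840 ≈ 233.333
  x_T = (0.0000·220 + 0.0000·50 + 0.8550·240) / 0.6840 = 205.20 / 0.6840 = 300.000

x_T = 300.000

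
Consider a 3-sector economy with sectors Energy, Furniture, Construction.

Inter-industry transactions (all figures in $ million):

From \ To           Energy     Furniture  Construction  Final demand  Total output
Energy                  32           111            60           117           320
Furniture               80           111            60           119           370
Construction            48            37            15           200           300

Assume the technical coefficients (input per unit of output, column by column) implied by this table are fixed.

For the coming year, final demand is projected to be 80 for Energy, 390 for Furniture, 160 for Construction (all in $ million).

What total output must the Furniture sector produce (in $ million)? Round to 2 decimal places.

x_2 = 801.16

Technical coefficients a_ij = z_ij / X_j:
  a_11 = 32/320 = 0.10, a_21 = 80/320 = 0.25, a_31 = 48/320 = 0.15
  a_12 = 111/370 = 0.30, a_22 = 111/370 = 0.30, a_32 = 37/370 = 0.10
  a_13 = 60/300 = 0.20, a_23 = 60/300 = 0.20, a_33 = 15/300 = 0.05
I − A =
  [   0.90    -0.30    -0.20]
  [  -0.25     0.70    -0.20]
  [  -0.15    -0.10     0.95]
Cofactors of I−A, C_ij = (−1)^(i+j)·(minor ij) (rows/columns in the sector order above):
  C_11 = (0.70)(0.95) − (-0.20)(-0.10) = 0.6450
  C_12 = −[(-0.25)(0.95) − (-0.20)(-0.15)] = 0.2675
  C_13 = (-0.25)(-0.10) − (0.70)(-0.15) = 0.1300
  C_21 = −[(-0.30)(0.95) − (-0.20)(-0.10)] = 0.3050
  C_22 = (0.90)(0.95) − (-0.20)(-0.15) = 0.8250
  C_23 = −[(0.90)(-0.10) − (-0.30)(-0.15)] = 0.1350
  C_31 = (-0.30)(-0.20) − (-0.20)(0.70) = 0.2000
  C_32 = −[(0.90)(-0.20) − (-0.20)(-0.25)] = 0.2300
  C_33 = (0.90)(0.70) − (-0.30)(-0.25) = 0.5550
det(I−A) = Σ_j (I−A)_1j·C_1j = (0.90)(0.6450) + (-0.30)(0.2675) + (-0.20)(0.1300) = 0.47425
adj(I−A) = Cᵀ =
  [ 0.6450   0.3050   0.2000]
  [ 0.2675   0.8250   0.2300]
  [ 0.1300   0.1350   0.5550]
(I − A)⁻¹ = adj(I−A) / det(I−A) ≈
  [   1.3600     0.6431     0.4217]
  [   0.5640     1.7396     0.4850]
  [   0.2741     0.2847     1.1703]
x = (I − A)⁻¹ d = adj(I−A)·d / det(I−A), with det(I−A) = 0.47425:
  x_1 = (0.6450·80 + 0.3050·390 + 0.2000·160) / 0.47425 = 202.55 / 0.47425 ≈ 427.10
  x_2 = (0.2675·80 + 0.8250·390 + 0.2300·160) / 0.47425 = 379.95 / 0.47425 ≈ 801.16
  x_3 = (0.1300·80 + 0.1350·390 + 0.5550·160) / 0.47425 = 151.85 / 0.47425 ≈ 320.19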